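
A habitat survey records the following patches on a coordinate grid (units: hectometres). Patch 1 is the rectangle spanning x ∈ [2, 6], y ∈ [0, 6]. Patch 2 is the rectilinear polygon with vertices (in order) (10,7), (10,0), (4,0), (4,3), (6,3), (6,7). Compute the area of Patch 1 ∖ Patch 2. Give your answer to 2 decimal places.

|Patch 1| = 24, |Patch 1∩Patch 2| = 6.
|Patch 1 ∖ Patch 2| = |Patch 1| − |Patch 1∩Patch 2| = 24 − 6 = 18.00.

18.00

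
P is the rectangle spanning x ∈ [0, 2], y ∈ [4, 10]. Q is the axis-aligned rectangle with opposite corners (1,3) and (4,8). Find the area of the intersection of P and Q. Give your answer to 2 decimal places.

|P∩Q|: x∈[1,2], y∈[4,8] → 1·4 = 4.

4.00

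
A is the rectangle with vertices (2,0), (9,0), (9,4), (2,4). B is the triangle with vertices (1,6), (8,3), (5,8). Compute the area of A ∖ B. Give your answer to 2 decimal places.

|A| = 28, |A∩B| = 0.8667.
|A ∖ B| = |A| − |A∩B| = 28 − 0.8667 = 27.13.

27.13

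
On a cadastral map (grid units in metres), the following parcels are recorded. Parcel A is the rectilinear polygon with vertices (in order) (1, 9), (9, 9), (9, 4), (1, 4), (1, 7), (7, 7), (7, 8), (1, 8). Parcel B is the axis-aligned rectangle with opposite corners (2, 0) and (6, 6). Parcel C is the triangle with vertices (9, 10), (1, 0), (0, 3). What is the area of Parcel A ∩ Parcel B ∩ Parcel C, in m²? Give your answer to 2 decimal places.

4.66

The intersection is the polygon with vertices (2,4.556), (3.857,6), (5.8,6), (4.2,4), (2,4).
By the shoelace formula its area is 4.66.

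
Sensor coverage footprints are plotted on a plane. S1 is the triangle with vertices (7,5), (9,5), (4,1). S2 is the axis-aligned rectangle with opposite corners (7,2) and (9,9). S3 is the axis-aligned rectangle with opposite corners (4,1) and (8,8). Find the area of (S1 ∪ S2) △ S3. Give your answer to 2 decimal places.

27.60

|S1 ∪ S2| = 16.4.
|(S1 ∪ S2) ∩ S3| = 8.4.
|(S1 ∪ S2) △ S3| = 16.4 + 28 − 16.8 = 27.60.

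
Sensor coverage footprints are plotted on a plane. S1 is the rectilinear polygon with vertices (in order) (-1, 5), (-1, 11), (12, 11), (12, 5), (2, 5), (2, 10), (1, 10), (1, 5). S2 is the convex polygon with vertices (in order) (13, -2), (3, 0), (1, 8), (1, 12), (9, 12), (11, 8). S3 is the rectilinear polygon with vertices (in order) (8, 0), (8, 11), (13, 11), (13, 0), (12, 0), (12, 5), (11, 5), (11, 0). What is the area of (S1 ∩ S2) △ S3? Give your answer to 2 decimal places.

|S1 ∩ S2| = 53.65.
|(S1 ∩ S2) ∩ S3| = 16.65.
|(S1 ∩ S2) △ S3| = 53.65 + 50 − 33.3 = 70.35.

70.35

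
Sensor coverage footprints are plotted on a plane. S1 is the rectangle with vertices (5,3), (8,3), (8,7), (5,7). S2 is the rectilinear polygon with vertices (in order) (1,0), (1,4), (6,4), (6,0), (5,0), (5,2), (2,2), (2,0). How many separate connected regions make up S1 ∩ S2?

S1 ∩ S2 is a single connected region.

1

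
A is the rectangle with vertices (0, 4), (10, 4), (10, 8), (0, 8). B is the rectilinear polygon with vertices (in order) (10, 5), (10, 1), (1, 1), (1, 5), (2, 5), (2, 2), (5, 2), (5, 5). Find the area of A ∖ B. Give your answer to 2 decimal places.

34.00

|A| = 40, |A∩B| = 6.
|A ∖ B| = |A| − |A∩B| = 40 − 6 = 34.00.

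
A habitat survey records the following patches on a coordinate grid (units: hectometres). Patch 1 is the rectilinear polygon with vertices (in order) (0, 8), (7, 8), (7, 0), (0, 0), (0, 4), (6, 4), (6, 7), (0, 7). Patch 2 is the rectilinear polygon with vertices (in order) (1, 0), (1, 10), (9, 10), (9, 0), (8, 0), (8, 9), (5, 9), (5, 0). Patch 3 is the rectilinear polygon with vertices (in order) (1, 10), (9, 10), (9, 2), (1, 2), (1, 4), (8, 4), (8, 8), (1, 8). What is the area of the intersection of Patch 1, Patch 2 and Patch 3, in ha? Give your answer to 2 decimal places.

8.00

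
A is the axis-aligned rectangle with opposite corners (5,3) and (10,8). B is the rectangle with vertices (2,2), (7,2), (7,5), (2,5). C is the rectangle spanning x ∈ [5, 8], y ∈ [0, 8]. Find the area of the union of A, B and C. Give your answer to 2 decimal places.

By inclusion–exclusion:
Individual areas: |A| = 25, |B| = 15, |C| = 24.
|A∩B|: x∈[5,7], y∈[3,5] → 2·2 = 4.
|A∩C|: x∈[5,8], y∈[3,8] → 3·5 = 15.
|B∩C|: x∈[5,7], y∈[2,5] → 2·3 = 6.
|A∩B∩C| = 4.
|A ∪ B ∪ C| = 64 − 25 + 4 = 43.00.

43.00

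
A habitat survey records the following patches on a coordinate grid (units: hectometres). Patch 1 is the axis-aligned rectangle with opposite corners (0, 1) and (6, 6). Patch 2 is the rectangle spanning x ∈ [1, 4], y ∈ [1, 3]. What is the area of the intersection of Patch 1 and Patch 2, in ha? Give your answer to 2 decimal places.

|Patch 1∩Patch 2|: x∈[1,4], y∈[1,3] → 3·2 = 6.

6.00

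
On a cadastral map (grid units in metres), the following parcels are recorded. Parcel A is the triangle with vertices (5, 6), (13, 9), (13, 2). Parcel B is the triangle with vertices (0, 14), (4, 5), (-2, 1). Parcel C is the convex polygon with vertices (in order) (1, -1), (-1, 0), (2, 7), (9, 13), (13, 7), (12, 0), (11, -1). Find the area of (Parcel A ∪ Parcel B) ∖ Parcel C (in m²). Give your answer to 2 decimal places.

|Parcel A ∪ Parcel B| = 63.
|(Parcel A ∪ Parcel B) ∩ Parcel C| = 33.4276.
|(Parcel A ∪ Parcel B) ∖ Parcel C| = 63 − 33.4276 = 29.57.

29.57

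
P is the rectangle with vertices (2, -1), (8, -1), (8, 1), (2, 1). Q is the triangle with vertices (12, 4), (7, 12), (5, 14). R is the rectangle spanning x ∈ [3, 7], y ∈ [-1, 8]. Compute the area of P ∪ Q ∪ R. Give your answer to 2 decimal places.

43.00

By inclusion–exclusion:
Individual areas: |P| = 12, |Q| = 3, |R| = 36.
|P∩Q| = 0.
|P∩R|: x∈[3,7], y∈[-1,1] → 4·2 = 8.
|Q∩R| = 0.
|P∩Q∩R| = 0.
|P ∪ Q ∪ R| = 51 − 8 + 0 = 43.00.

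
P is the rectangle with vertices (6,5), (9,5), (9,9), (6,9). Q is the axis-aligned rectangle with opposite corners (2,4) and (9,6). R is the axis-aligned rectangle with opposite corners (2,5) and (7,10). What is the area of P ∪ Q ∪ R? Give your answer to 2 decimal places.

By inclusion–exclusion:
Individual areas: |P| = 12, |Q| = 14, |R| = 25.
|P∩Q|: x∈[6,9], y∈[5,6] → 3·1 = 3.
|P∩R|: x∈[6,7], y∈[5,9] → 1·4 = 4.
|Q∩R|: x∈[2,7], y∈[5,6] → 5·1 = 5.
|P∩Q∩R| = 1.
|P ∪ Q ∪ R| = 51 − 12 + 1 = 40.00.

40.00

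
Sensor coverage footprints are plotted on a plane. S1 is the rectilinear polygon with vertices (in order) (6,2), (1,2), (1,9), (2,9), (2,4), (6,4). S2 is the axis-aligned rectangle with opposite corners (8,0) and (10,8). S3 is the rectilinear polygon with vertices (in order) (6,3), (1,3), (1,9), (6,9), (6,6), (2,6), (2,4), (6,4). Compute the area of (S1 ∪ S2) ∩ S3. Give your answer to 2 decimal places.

10.00

The region (S1 ∪ S2) ∩ S3 is the polygon with vertices (1,9), (2,9), (2,6), (2,4), (6,4), (6,3), (1,3).
By the shoelace formula its area is 10.00.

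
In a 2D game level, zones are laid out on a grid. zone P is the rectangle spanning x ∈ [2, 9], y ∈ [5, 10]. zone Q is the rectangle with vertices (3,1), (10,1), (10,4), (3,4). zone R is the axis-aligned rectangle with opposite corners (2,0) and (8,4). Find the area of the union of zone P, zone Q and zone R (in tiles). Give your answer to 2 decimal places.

65.00

By inclusion–exclusion:
Individual areas: |zone P| = 35, |zone Q| = 21, |zone R| = 24.
|zone P∩zone Q| = 0 (no overlap).
|zone P∩zone R| = 0 (no overlap).
|zone Q∩zone R|: x∈[3,8], y∈[1,4] → 5·3 = 15.
|zone P∩zone Q∩zone R| = 0.
|zone P ∪ zone Q ∪ zone R| = 80 − 15 + 0 = 65.00.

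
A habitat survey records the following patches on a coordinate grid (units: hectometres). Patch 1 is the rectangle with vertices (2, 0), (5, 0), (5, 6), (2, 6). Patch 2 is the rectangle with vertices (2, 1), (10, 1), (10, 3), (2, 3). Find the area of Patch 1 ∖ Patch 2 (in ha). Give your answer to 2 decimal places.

12.00

|Patch 1∩Patch 2|: x∈[2,5], y∈[1,3] → 3·2 = 6.
|Patch 1| = 18.
|Patch 1 ∖ Patch 2| = |Patch 1| − |Patch 1∩Patch 2| = 18 − 6 = 12.00.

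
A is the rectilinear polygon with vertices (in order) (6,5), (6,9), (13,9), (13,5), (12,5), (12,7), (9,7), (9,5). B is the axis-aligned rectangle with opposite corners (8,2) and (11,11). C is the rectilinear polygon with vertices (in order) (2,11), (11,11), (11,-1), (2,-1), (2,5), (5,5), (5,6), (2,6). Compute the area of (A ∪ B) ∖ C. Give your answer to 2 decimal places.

|A ∪ B| = 41.
|(A ∪ B) ∩ C| = 35.
|(A ∪ B) ∖ C| = 41 − 35 = 6.00.

6.00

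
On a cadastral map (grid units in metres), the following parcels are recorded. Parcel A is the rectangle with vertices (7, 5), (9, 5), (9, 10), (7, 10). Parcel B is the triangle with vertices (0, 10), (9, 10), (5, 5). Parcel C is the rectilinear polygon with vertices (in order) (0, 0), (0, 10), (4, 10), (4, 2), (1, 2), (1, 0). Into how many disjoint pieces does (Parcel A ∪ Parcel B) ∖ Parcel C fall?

(Parcel A ∪ Parcel B) ∖ Parcel C is a single connected region.

1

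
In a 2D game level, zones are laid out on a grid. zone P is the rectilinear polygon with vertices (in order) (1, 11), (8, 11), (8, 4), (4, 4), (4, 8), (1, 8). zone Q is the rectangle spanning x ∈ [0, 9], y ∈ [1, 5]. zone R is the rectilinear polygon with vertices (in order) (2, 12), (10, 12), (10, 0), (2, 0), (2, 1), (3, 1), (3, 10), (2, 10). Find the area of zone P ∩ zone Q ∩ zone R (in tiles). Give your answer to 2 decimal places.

4.00

The intersection is the polygon with vertices (4,4), (4,5), (8,5), (8,4).
By the shoelace formula its area is 4.00.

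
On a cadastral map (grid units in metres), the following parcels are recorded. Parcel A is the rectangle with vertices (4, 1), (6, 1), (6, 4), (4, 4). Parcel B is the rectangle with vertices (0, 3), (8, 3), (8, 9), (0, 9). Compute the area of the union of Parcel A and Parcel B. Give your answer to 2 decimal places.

52.00

By inclusion–exclusion:
Individual areas: |Parcel A| = 6, |Parcel B| = 48.
|Parcel A∩Parcel B|: x∈[4,6], y∈[3,4] → 2·1 = 2.
|Parcel A ∪ Parcel B| = 54 − 2 = 52.00.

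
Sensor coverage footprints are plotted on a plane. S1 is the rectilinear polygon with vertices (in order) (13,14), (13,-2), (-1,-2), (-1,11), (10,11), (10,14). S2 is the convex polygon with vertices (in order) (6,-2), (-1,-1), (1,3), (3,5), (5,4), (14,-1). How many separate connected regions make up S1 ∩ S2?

1

S1 ∩ S2 is a single connected region.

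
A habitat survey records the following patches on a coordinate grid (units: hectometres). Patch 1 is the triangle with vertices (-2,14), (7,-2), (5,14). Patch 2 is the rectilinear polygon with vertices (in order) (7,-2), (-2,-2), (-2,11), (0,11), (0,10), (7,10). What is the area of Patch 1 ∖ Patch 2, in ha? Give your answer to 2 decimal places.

24.41

|Patch 1| = 56, |Patch 1∩Patch 2| = 31.5868.
|Patch 1 ∖ Patch 2| = |Patch 1| − |Patch 1∩Patch 2| = 56 − 31.5868 = 24.41.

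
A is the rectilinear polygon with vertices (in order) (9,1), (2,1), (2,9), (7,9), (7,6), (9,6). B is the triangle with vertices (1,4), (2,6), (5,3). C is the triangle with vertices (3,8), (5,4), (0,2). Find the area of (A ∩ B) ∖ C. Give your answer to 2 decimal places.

|A ∩ B| = 3.375.
|(A ∩ B) ∩ C| = 2.9629.
|(A ∩ B) ∖ C| = 3.375 − 2.9629 = 0.41.

0.41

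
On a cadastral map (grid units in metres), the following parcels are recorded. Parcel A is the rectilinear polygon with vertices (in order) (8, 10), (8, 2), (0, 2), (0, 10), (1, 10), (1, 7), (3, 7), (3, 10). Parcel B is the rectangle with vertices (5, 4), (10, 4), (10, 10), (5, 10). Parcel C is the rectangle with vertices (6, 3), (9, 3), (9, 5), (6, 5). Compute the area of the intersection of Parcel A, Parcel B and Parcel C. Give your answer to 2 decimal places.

The intersection is the polygon with vertices (6,4), (6,5), (8,5), (8,4).
By the shoelace formula its area is 2.00.

2.00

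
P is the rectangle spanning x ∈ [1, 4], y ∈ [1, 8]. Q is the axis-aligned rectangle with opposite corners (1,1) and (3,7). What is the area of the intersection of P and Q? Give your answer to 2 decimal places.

|P∩Q|: x∈[1,3], y∈[1,7] → 2·6 = 12.

12.00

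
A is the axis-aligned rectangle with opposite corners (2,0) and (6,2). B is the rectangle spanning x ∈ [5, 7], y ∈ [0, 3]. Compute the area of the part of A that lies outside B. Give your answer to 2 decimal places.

|A∩B|: x∈[5,6], y∈[0,2] → 1·2 = 2.
|A| = 8.
|A ∖ B| = |A| − |A∩B| = 8 − 2 = 6.00.

6.00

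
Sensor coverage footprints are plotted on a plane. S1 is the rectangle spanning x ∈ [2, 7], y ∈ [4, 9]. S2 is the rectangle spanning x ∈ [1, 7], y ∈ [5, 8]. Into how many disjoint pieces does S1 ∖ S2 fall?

2

S1 ∖ S2 splits into 2 disjoint pieces (area 5, area 5).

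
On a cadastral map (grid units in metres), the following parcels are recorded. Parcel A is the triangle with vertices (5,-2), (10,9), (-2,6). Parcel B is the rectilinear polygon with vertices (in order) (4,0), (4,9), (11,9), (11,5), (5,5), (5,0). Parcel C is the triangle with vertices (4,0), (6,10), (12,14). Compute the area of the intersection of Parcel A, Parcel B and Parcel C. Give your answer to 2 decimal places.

9.81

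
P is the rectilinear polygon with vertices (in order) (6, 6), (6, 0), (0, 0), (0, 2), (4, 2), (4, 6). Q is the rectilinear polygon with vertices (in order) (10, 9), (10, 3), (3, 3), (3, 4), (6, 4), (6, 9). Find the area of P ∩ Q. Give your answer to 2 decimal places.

2.00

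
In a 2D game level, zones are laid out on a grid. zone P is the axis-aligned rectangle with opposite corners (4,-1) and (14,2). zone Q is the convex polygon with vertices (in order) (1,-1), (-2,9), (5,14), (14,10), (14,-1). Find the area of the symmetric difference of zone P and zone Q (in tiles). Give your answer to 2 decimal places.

159.50

|zone P| = 30, |zone Q| = 189.5, |zone P∩zone Q| = 30.
|zone P △ zone Q| = |zone P| + |zone Q| − 2·|zone P∩zone Q| = 30 + 189.5 − 60 = 159.50.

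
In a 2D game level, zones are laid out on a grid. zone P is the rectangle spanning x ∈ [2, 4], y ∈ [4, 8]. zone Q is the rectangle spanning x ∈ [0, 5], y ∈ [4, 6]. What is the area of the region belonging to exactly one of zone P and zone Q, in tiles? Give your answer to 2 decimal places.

10.00

|zone P∩zone Q|: x∈[2,4], y∈[4,6] → 2·2 = 4.
|zone P △ zone Q| = |zone P| + |zone Q| − 2·|zone P∩zone Q| = 8 + 10 − 8 = 10.00.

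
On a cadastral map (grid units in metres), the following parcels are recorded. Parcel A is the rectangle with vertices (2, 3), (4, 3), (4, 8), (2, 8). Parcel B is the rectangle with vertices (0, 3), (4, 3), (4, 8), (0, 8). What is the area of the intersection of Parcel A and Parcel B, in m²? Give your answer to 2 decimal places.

10.00

|Parcel A∩Parcel B|: x∈[2,4], y∈[3,8] → 2·5 = 10.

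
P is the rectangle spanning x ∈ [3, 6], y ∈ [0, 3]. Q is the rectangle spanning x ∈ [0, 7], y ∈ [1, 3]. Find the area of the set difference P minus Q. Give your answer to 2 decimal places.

3.00

|P∩Q|: x∈[3,6], y∈[1,3] → 3·2 = 6.
|P| = 9.
|P ∖ Q| = |P| − |P∩Q| = 9 − 6 = 3.00.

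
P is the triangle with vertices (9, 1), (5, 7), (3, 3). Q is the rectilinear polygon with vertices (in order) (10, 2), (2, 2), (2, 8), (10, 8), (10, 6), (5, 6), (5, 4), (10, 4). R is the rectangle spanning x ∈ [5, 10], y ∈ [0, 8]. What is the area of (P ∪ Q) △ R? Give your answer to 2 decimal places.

|P ∪ Q| = 41.8333.
|(P ∪ Q) ∩ R| = 23.8333.
|(P ∪ Q) △ R| = 41.8333 + 40 − 47.6667 = 34.17.

34.17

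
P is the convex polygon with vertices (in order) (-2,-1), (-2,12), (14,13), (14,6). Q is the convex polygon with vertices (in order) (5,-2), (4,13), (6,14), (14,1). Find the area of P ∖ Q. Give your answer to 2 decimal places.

|P| = 160, |P∩Q| = 47.9661.
|P ∖ Q| = |P| − |P∩Q| = 160 − 47.9661 = 112.03.

112.03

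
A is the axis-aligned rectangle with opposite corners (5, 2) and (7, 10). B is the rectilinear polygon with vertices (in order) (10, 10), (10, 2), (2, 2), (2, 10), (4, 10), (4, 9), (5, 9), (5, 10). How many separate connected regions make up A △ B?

A △ B splits into 2 disjoint pieces (area 24, area 23).

2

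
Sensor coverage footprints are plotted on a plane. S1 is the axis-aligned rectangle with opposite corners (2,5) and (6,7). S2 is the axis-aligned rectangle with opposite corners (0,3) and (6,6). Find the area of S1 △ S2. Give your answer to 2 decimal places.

|S1∩S2|: x∈[2,6], y∈[5,6] → 4·1 = 4.
|S1 △ S2| = |S1| + |S2| − 2·|S1∩S2| = 8 + 18 − 8 = 18.00.

18.00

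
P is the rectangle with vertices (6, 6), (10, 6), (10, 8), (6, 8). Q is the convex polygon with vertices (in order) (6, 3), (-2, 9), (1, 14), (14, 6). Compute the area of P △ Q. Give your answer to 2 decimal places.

|P| = 8, |Q| = 80.5, |P∩Q| = 8.
|P △ Q| = |P| + |Q| − 2·|P∩Q| = 8 + 80.5 − 16 = 72.50.

72.50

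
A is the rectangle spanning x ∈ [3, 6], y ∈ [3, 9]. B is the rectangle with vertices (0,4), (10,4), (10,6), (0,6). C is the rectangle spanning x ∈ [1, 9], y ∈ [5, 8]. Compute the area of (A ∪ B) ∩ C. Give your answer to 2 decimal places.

14.00

The region (A ∪ B) ∩ C is the polygon with vertices (3,6), (3,8), (6,8), (6,6), (9,6), (9,5), (1,5), (1,6).
By the shoelace formula its area is 14.00.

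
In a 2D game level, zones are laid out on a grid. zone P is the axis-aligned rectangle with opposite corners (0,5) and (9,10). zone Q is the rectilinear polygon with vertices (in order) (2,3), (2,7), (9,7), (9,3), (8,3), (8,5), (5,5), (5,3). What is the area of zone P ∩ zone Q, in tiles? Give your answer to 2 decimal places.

14.00

The intersection is the polygon with vertices (9,5), (8,5), (5,5), (2,5), (2,7), (9,7).
By the shoelace formula its area is 14.00.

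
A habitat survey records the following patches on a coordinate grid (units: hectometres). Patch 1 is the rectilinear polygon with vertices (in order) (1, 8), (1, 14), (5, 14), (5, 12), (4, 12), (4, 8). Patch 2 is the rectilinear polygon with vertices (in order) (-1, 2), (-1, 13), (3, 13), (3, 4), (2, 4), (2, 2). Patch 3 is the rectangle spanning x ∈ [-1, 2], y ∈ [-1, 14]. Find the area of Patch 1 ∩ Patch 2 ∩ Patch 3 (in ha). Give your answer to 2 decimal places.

5.00

The intersection is the polygon with vertices (2,13), (2,8), (1,8), (1,13).
By the shoelace formula its area is 5.00.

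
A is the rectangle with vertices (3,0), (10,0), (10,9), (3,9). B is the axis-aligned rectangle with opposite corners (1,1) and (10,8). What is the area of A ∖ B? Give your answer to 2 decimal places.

14.00

|A∩B|: x∈[3,10], y∈[1,8] → 7·7 = 49.
|A| = 63.
|A ∖ B| = |A| − |A∩B| = 63 − 49 = 14.00.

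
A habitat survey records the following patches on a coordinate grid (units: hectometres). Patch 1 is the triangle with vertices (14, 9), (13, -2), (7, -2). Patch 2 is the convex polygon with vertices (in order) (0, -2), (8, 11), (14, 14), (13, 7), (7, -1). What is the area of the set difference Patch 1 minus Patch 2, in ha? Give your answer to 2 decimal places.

|Patch 1| = 33, |Patch 1∩Patch 2| = 0.4026.
|Patch 1 ∖ Patch 2| = |Patch 1| − |Patch 1∩Patch 2| = 33 − 0.4026 = 32.60.

32.60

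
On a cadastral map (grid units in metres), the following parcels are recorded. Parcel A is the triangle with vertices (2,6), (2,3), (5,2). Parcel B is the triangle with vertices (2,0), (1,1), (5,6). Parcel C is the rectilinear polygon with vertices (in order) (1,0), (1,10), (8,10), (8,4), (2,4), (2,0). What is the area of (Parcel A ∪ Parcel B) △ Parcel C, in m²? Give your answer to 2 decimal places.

47.63

|Parcel A ∪ Parcel B| = 8.0727.
|(Parcel A ∪ Parcel B) ∩ Parcel C| = 3.2218.
|(Parcel A ∪ Parcel B) △ Parcel C| = 8.0727 + 46 − 6.4435 = 47.63.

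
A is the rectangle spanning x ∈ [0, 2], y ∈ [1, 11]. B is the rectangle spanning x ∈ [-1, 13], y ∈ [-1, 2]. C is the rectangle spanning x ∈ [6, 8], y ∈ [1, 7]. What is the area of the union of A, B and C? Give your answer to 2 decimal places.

70.00

By inclusion–exclusion:
Individual areas: |A| = 20, |B| = 42, |C| = 12.
|A∩B|: x∈[0,2], y∈[1,2] → 2·1 = 2.
|A∩C| = 0 (no overlap).
|B∩C|: x∈[6,8], y∈[1,2] → 2·1 = 2.
|A∩B∩C| = 0.
|A ∪ B ∪ C| = 74 − 4 + 0 = 70.00.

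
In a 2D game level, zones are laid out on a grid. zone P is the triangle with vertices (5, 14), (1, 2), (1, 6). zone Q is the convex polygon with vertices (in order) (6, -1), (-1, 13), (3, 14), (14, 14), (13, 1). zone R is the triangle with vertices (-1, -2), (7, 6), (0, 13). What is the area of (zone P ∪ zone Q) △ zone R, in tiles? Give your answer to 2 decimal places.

|zone P ∪ zone Q| = 162.275.
|(zone P ∪ zone Q) ∩ zone R| = 28.8926.
|(zone P ∪ zone Q) △ zone R| = 162.275 + 56 − 57.7853 = 160.49.

160.49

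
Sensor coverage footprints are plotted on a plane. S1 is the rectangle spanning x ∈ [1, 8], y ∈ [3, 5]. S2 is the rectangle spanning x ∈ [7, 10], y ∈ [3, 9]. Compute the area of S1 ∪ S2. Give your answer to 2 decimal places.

By inclusion–exclusion:
Individual areas: |S1| = 14, |S2| = 18.
|S1∩S2|: x∈[7,8], y∈[3,5] → 1·2 = 2.
|S1 ∪ S2| = 32 − 2 = 30.00.

30.00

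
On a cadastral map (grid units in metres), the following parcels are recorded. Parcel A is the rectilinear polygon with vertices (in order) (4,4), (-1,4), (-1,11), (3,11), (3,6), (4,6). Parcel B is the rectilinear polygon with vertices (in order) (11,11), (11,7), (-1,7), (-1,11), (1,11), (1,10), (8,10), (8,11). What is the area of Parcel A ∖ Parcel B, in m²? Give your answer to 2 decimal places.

|Parcel A| = 30, |Parcel A∩Parcel B| = 14.
|Parcel A ∖ Parcel B| = |Parcel A| − |Parcel A∩Parcel B| = 30 − 14 = 16.00.

16.00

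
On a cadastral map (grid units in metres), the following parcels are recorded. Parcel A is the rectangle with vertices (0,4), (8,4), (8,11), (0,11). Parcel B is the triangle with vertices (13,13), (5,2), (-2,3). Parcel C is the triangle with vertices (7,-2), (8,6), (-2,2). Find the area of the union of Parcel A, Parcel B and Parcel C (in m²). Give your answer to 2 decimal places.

101.52

By inclusion–exclusion:
Individual areas: |Parcel A| = 56, |Parcel B| = 42.5, |Parcel C| = 38.
|Parcel A∩Parcel B| = 22.358.
|Parcel A∩Parcel C| = 4.75.
|Parcel B∩Parcel C| = 11.2416.
|Parcel A∩Parcel B∩Parcel C| = 3.366.
|Parcel A ∪ Parcel B ∪ Parcel C| = 136.5 − 38.3495 + 3.366 = 101.52.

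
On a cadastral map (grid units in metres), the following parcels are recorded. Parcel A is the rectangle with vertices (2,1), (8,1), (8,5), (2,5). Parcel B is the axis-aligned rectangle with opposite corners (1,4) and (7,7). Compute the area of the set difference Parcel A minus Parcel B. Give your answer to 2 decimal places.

19.00

|Parcel A∩Parcel B|: x∈[2,7], y∈[4,5] → 5·1 = 5.
|Parcel A| = 24.
|Parcel A ∖ Parcel B| = |Parcel A| − |Parcel A∩Parcel B| = 24 − 5 = 19.00.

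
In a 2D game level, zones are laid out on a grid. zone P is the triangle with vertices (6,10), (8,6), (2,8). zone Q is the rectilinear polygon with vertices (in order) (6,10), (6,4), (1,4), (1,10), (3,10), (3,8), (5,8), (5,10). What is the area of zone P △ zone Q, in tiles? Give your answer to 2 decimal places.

|zone P| = 10, |zone Q| = 26, |zone P∩zone Q| = 4.6667.
|zone P △ zone Q| = |zone P| + |zone Q| − 2·|zone P∩zone Q| = 10 + 26 − 9.3333 = 26.67.

26.67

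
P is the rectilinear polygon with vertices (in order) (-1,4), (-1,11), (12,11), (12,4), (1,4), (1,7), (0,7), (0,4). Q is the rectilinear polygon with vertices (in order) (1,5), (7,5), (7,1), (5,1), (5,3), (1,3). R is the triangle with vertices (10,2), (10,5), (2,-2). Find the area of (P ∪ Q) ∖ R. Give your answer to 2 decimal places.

|P ∪ Q| = 98.
|(P ∪ Q) ∩ R| = 1.6518.
|(P ∪ Q) ∖ R| = 98 − 1.6518 = 96.35.

96.35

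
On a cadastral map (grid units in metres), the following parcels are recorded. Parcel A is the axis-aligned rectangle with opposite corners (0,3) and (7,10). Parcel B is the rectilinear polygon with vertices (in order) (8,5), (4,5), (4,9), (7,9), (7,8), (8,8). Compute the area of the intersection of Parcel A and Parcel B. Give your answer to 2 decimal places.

12.00

The intersection is the polygon with vertices (7,5), (4,5), (4,9), (7,9), (7,8).
By the shoelace formula its area is 12.00.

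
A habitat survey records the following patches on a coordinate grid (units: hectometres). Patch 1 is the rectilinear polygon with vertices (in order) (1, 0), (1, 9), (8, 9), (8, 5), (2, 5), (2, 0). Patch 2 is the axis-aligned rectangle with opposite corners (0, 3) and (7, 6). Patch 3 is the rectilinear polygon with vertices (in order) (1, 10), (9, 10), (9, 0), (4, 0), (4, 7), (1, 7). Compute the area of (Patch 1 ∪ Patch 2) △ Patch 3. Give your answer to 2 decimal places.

49.00

|Patch 1 ∪ Patch 2| = 46.
|(Patch 1 ∪ Patch 2) ∩ Patch 3| = 28.
|(Patch 1 ∪ Patch 2) △ Patch 3| = 46 + 59 − 56 = 49.00.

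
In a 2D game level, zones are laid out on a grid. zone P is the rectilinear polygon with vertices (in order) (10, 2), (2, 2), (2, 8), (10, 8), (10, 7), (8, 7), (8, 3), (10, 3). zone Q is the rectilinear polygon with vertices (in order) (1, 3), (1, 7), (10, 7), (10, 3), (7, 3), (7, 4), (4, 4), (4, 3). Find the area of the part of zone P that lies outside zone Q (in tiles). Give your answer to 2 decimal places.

19.00

|zone P| = 40, |zone P∩zone Q| = 21.
|zone P ∖ zone Q| = |zone P| − |zone P∩zone Q| = 40 − 21 = 19.00.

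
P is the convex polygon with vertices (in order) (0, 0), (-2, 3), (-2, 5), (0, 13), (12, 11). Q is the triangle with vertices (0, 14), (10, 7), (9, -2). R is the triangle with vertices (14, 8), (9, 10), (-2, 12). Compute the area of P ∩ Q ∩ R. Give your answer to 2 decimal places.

1.26

The intersection is the polygon with vertices (5.556,10.111), (1.636,11.091), (1.481,11.367), (4.561,10.807).
By the shoelace formula its area is 1.26.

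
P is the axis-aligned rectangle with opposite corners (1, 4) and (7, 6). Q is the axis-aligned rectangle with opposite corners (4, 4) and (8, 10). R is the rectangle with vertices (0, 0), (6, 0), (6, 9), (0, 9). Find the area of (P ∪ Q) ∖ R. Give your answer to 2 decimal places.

14.00

|P ∪ Q| = 30.
|(P ∪ Q) ∩ R| = 16.
|(P ∪ Q) ∖ R| = 30 − 16 = 14.00.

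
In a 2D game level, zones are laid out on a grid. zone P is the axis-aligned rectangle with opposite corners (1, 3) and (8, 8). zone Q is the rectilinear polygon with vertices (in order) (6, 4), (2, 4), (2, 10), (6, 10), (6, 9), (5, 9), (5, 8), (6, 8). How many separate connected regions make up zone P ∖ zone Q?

1

zone P ∖ zone Q is a single connected region.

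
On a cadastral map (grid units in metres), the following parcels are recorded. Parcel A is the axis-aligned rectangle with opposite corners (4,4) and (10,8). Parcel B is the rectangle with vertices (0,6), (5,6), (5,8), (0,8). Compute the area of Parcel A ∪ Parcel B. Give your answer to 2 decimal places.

32.00

By inclusion–exclusion:
Individual areas: |Parcel A| = 24, |Parcel B| = 10.
|Parcel A∩Parcel B|: x∈[4,5], y∈[6,8] → 1·2 = 2.
|Parcel A ∪ Parcel B| = 34 − 2 = 32.00.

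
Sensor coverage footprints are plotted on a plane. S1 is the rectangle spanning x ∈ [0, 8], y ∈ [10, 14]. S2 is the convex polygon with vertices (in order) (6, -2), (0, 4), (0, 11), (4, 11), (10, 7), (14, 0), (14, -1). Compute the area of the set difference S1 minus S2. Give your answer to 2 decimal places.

27.25

|S1| = 32, |S1∩S2| = 4.75.
|S1 ∖ S2| = |S1| − |S1∩S2| = 32 − 4.75 = 27.25.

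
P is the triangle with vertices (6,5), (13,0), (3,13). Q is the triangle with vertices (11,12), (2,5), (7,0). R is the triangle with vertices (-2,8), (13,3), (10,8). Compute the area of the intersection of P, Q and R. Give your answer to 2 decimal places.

7.52

The intersection is the polygon with vertices (5.097,7.409), (5.857,8), (6.846,8), (8.814,5.442), (8.5,4.5), (5.857,5.381).
By the shoelace formula its area is 7.52.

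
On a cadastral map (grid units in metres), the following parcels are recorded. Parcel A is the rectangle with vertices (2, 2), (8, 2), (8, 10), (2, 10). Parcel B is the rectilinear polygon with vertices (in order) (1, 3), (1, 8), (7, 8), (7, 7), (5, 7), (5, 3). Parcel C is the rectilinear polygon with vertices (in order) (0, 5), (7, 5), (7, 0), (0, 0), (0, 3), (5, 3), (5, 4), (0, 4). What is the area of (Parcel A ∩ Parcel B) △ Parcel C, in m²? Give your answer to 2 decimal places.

41.00

|Parcel A ∩ Parcel B| = 17.
|(Parcel A ∩ Parcel B) ∩ Parcel C| = 3.
|(Parcel A ∩ Parcel B) △ Parcel C| = 17 + 30 − 6 = 41.00.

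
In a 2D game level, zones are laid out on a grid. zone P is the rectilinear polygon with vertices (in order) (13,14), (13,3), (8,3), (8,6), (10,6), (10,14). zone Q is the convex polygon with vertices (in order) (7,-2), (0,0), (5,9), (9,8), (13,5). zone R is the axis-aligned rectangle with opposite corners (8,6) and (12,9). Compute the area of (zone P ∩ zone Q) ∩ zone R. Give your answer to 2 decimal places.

1.04

|zone P ∩ zone Q| = 13.6607.
|(zone P ∩ zone Q) ∩ zone R| = 1.04.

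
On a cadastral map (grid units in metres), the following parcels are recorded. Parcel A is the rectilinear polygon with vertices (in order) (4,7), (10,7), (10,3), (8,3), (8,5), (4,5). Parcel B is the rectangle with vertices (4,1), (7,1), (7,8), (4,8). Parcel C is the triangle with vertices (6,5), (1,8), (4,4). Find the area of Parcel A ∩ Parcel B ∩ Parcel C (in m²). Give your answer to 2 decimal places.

The intersection is the polygon with vertices (4,5), (4,6.2), (6,5).
By the shoelace formula its area is 1.20.

1.20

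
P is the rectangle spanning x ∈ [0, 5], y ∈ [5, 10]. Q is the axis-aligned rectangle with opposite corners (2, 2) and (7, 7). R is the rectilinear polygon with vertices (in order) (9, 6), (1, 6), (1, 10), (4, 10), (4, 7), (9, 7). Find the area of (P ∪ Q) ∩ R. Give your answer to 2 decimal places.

The region (P ∪ Q) ∩ R is the polygon with vertices (4,10), (4,7), (5,7), (7,7), (7,6), (1,6), (1,10).
By the shoelace formula its area is 15.00.

15.00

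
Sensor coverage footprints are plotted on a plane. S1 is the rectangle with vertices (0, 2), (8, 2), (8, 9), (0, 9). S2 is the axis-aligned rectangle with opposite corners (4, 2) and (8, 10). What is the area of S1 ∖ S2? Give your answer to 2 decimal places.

|S1∩S2|: x∈[4,8], y∈[2,9] → 4·7 = 28.
|S1| = 56.
|S1 ∖ S2| = |S1| − |S1∩S2| = 56 − 28 = 28.00.

28.00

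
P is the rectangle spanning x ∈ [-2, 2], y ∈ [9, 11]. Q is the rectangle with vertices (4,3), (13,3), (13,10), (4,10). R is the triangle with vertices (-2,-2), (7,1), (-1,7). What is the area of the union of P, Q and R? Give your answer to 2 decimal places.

109.96

By inclusion–exclusion:
Individual areas: |P| = 8, |Q| = 63, |R| = 39.
|P∩Q| = 0 (no overlap).
|P∩R| = 0.
|Q∩R| = 0.0417.
|P∩Q∩R| = 0.
|P ∪ Q ∪ R| = 110 − 0.0417 + 0 = 109.96.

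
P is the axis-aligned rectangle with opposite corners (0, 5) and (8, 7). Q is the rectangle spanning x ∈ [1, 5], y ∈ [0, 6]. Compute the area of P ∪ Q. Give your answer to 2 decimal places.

By inclusion–exclusion:
Individual areas: |P| = 16, |Q| = 24.
|P∩Q|: x∈[1,5], y∈[5,6] → 4·1 = 4.
|P ∪ Q| = 40 − 4 = 36.00.

36.00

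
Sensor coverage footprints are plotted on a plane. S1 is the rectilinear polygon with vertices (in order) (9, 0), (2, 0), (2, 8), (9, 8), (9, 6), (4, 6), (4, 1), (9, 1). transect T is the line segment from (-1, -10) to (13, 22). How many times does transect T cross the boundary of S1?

The segment meets the boundary at (6,6), (6.875,8), (4,1.429), (3.375,0).

4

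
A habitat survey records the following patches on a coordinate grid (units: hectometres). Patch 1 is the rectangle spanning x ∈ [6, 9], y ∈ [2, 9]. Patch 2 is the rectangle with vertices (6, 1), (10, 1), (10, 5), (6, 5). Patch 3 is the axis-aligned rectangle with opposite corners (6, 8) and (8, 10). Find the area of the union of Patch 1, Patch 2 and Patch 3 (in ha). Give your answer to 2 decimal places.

By inclusion–exclusion:
Individual areas: |Patch 1| = 21, |Patch 2| = 16, |Patch 3| = 4.
|Patch 1∩Patch 2|: x∈[6,9], y∈[2,5] → 3·3 = 9.
|Patch 1∩Patch 3|: x∈[6,8], y∈[8,9] → 2·1 = 2.
|Patch 2∩Patch 3| = 0 (no overlap).
|Patch 1∩Patch 2∩Patch 3| = 0.
|Patch 1 ∪ Patch 2 ∪ Patch 3| = 41 − 11 + 0 = 30.00.

30.00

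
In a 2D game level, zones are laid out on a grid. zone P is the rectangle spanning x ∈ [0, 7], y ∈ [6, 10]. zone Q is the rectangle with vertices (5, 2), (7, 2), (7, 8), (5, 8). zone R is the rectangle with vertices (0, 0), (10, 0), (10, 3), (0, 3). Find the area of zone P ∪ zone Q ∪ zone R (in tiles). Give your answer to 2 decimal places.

64.00

By inclusion–exclusion:
Individual areas: |zone P| = 28, |zone Q| = 12, |zone R| = 30.
|zone P∩zone Q|: x∈[5,7], y∈[6,8] → 2·2 = 4.
|zone P∩zone R| = 0 (no overlap).
|zone Q∩zone R|: x∈[5,7], y∈[2,3] → 2·1 = 2.
|zone P∩zone Q∩zone R| = 0.
|zone P ∪ zone Q ∪ zone R| = 70 − 6 + 0 = 64.00.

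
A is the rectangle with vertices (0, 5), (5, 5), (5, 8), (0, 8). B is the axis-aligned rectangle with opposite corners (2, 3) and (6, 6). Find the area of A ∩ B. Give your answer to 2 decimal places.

|A∩B|: x∈[2,5], y∈[5,6] → 3·1 = 3.

3.00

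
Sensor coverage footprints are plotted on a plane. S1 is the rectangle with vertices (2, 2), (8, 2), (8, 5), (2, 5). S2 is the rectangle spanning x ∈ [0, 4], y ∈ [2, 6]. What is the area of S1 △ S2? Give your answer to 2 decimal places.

|S1∩S2|: x∈[2,4], y∈[2,5] → 2·3 = 6.
|S1 △ S2| = |S1| + |S2| − 2·|S1∩S2| = 18 + 16 − 12 = 22.00.

22.00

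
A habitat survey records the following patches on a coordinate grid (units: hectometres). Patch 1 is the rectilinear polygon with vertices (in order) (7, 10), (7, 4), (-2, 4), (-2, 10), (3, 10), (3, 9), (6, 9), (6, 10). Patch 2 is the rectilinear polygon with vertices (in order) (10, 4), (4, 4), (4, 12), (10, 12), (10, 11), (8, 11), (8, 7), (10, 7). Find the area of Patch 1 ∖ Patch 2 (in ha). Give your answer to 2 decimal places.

|Patch 1| = 51, |Patch 1∩Patch 2| = 16.
|Patch 1 ∖ Patch 2| = |Patch 1| − |Patch 1∩Patch 2| = 51 − 16 = 35.00.

35.00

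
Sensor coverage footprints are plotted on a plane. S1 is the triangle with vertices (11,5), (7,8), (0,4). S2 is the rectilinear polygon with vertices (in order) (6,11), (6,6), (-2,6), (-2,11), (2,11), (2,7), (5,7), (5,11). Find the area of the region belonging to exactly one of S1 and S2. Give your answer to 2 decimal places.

42.93

|S1| = 18.5, |S2| = 28, |S1∩S2| = 1.7857.
|S1 △ S2| = |S1| + |S2| − 2·|S1∩S2| = 18.5 + 28 − 3.5714 = 42.93.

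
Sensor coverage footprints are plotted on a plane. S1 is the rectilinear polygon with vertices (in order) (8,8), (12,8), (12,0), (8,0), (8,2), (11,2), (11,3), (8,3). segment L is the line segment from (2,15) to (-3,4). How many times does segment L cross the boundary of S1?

The segment lies entirely outside S1 and never meets its boundary.

0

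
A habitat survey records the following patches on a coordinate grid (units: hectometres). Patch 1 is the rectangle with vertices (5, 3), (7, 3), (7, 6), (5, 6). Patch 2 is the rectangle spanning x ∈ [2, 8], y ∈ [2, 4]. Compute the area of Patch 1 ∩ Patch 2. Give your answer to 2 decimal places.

2.00

|Patch 1∩Patch 2|: x∈[5,7], y∈[3,4] → 2·1 = 2.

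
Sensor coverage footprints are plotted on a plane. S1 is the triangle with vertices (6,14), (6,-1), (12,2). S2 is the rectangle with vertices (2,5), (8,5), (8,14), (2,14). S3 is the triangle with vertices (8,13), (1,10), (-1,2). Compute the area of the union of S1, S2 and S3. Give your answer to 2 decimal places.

By inclusion–exclusion:
Individual areas: |S1| = 45, |S2| = 54, |S3| = 25.
|S1∩S2| = 14.
|S1∩S3| = 1.1309.
|S2∩S3| = 14.2857.
|S1∩S2∩S3| = 1.1309.
|S1 ∪ S2 ∪ S3| = 124 − 29.4166 + 1.1309 = 95.71.

95.71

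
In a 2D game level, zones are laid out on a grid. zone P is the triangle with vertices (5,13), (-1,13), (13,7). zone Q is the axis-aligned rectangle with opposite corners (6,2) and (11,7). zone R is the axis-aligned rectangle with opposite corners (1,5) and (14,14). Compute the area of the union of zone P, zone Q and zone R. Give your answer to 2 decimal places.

By inclusion–exclusion:
Individual areas: |zone P| = 18, |zone Q| = 25, |zone R| = 117.
|zone P∩zone Q| = 0.
|zone P∩zone R| = 17.1429.
|zone Q∩zone R|: x∈[6,11], y∈[5,7] → 5·2 = 10.
|zone P∩zone Q∩zone R| = 0.
|zone P ∪ zone Q ∪ zone R| = 160 − 27.1429 + 0 = 132.86.

132.86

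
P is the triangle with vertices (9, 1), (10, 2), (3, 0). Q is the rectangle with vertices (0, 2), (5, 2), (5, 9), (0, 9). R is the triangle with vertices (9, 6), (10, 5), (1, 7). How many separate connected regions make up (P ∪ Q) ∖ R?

2

(P ∪ Q) ∖ R splits into 2 disjoint pieces (area 2.5, area 34.2222).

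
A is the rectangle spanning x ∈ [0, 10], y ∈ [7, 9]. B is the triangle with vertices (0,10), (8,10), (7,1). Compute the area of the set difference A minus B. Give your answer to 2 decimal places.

|A| = 20, |A∩B| = 12.4444.
|A ∖ B| = |A| − |A∩B| = 20 − 12.4444 = 7.56.

7.56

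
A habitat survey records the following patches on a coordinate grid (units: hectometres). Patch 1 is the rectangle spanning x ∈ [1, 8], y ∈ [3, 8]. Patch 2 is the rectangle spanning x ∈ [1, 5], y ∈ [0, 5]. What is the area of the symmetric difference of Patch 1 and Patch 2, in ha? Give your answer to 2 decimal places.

|Patch 1∩Patch 2|: x∈[1,5], y∈[3,5] → 4·2 = 8.
|Patch 1 △ Patch 2| = |Patch 1| + |Patch 2| − 2·|Patch 1∩Patch 2| = 35 + 20 − 16 = 39.00.

39.00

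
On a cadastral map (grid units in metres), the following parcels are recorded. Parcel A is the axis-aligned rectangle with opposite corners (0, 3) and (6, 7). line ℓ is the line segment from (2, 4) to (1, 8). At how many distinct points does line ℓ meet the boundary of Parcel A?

The segment meets the boundary at (1.25,7).

1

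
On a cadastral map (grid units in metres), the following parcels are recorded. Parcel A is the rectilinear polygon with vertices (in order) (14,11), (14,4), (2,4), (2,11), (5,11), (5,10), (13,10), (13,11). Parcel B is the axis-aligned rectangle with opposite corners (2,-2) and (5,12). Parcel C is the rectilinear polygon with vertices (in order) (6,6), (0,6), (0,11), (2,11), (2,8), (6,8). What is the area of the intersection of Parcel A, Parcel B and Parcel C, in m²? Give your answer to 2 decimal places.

6.00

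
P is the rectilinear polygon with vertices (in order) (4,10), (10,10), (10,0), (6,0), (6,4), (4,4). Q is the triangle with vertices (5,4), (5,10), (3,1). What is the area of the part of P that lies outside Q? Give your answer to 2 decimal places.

|P| = 52, |P∩Q| = 3.75.
|P ∖ Q| = |P| − |P∩Q| = 52 − 3.75 = 48.25.

48.25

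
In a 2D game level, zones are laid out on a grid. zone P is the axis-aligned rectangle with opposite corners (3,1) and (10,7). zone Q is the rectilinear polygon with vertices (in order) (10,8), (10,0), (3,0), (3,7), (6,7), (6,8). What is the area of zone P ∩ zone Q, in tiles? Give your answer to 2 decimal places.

42.00

The intersection is the polygon with vertices (10,1), (3,1), (3,7), (6,7), (10,7).
By the shoelace formula its area is 42.00.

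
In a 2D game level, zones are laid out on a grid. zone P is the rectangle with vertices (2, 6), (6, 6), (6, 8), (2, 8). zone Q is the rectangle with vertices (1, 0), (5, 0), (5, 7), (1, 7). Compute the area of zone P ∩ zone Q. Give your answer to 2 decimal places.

3.00

|zone P∩zone Q|: x∈[2,5], y∈[6,7] → 3·1 = 3.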